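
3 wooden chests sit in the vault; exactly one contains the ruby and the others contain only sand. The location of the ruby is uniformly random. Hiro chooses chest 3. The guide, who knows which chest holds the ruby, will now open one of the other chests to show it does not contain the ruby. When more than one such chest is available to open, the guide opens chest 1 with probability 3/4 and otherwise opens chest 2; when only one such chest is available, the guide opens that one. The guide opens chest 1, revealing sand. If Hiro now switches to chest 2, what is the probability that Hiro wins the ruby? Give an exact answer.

Condition on the true location of the ruby.
If it is in chest 1 (prior 1/3): the guide opened chest 1, so this case is ruled out; weight (1/3)·0 = 0.
If it is in chest 2 (prior 1/3): only chest 1 is available, probability 1; weight (1/3)·1 = 1/3.
If it is in chest 3 (prior 1/3): chest 1 is available, opened with probability 3/4; weight (1/3)·(3/4) = 1/4.
The weights sum to 7/12.
So P(the ruby in chest 2 | the guide opened chest 1) = (1/3) / (7/12) = 4/7.

4/7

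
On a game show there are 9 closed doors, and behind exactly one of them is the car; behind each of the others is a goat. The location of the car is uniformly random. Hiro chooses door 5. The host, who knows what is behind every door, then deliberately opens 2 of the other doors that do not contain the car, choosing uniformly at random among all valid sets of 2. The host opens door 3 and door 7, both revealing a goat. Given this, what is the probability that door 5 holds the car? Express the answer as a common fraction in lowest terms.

Apply Bayes' rule, conditioning on where the car actually is.
If it is behind any of doors 1, 2, 4, 6, 8, and 9 (prior 1/9 each): the host has 21 equally likely choices, so probability 1/21; weight (1/9)·(1/21) = 1/189 each.
If it is behind either of doors 3 and 7 (prior 1/9 each): that door was opened and seen not to hold the prize — ruled out; weight (1/9)·0 = 0 each.
If it is behind door 5 (prior 1/9): the host has 28 equally likely choices, so probability 1/28; weight (1/9)·(1/28) = 1/252.
The weights sum to 1/28.
So P(the car behind door 5 | the host opened door 3 and door 7) = (1/252) / (1/28) = 1/9.

1/9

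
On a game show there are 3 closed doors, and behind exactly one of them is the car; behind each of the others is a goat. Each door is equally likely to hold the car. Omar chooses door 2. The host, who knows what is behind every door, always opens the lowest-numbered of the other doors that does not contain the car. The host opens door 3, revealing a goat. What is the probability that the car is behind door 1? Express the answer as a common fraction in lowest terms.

1

Consider each possible location of the car in turn.
If it is behind door 1 (prior 1/3): door 3 is the lowest-numbered option available, probability 1; weight (1/3)·1 = 1/3.
If it is behind door 2 (prior 1/3): the host would have opened door 1 instead, probability 0; weight (1/3)·0 = 0.
If it is behind door 3 (prior 1/3): the host opened door 3, so this case is ruled out; weight (1/3)·0 = 0.
The weights sum to 1/3.
So P(the car behind door 1 | the host opened door 3) = (1/3) / (1/3) = 1.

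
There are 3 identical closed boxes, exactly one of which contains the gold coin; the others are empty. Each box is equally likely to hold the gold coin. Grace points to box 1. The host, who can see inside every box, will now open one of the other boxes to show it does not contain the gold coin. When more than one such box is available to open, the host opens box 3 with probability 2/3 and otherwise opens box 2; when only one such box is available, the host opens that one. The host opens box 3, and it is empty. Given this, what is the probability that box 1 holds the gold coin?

2/5

Condition on the true location of the gold coin.
If it is in box 1 (prior 1/3): box 3 is available, opened with probability 2/3; weight (1/3)·(2/3) = 2/9.
If it is in box 2 (prior 1/3): only box 3 is available, probability 1; weight (1/3)·1 = 1/3.
If it is in box 3 (prior 1/3): the host opened box 3, so this case is ruled out; weight (1/3)·0 = 0.
The weights sum to 5/9.
So P(the gold coin in box 1 | the host opened box 3) = (2/9) / (5/9) = 2/5.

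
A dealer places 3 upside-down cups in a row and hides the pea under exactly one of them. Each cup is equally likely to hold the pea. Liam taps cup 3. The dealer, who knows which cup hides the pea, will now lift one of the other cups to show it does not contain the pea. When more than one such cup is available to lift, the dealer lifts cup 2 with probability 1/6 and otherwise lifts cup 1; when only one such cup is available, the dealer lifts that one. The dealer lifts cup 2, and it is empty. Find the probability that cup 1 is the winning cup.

Consider each possible location of the pea in turn.
If it is under cup 1 (prior 1/3): only cup 2 is available, probability 1; weight (1/3)·1 = 1/3.
If it is under cup 2 (prior 1/3): the dealer opened cup 2, so this case is ruled out; weight (1/3)·0 = 0.
If it is under cup 3 (prior 1/3): cup 2 is available, opened with probability 1/6; weight (1/3)·(1/6) = 1/18.
The weights sum to 7/18.
So P(the pea under cup 1 | the dealer opened cup 2) = (1/3) / (7/18) = 6/7.

6/7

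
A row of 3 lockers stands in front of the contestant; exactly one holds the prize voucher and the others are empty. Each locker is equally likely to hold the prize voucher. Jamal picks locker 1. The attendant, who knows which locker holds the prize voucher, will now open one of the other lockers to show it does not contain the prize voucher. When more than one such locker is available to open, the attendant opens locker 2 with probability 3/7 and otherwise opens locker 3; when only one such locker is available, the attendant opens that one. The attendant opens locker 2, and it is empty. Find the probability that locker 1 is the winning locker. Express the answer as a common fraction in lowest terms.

3/10

Apply Bayes' rule, conditioning on where the prize voucher actually is.
If it is in locker 1 (prior 1/3): locker 2 is available, opened with probability 3/7; weight (1/3)·(3/7) = 1/7.
If it is in locker 2 (prior 1/3): the attendant opened locker 2, so this case is ruled out; weight (1/3)·0 = 0.
If it is in locker 3 (prior 1/3): only locker 2 is available, probability 1; weight (1/3)·1 = 1/3.
The weights sum to 10/21.
So P(the prize voucher in locker 1 | the attendant opened locker 2) = (1/7) / (10/21) = 3/10.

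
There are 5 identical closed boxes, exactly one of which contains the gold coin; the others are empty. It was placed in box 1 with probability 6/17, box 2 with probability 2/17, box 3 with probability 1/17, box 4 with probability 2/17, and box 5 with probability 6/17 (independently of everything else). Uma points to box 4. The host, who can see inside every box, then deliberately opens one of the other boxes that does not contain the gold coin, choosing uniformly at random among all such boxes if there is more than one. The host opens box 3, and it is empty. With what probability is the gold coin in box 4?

3/31

Condition on the true location of the gold coin.
If it is in either of boxes 1 and 5 (prior 6/17 each): the host has 3 equally likely choices, so probability 1/3; weight (6/17)·(1/3) = 2/17 each.
If it is in box 2 (prior 2/17): the host has 3 equally likely choices, so probability 1/3; weight (2/17)·(1/3) = 2/51.
If it is in box 3 (prior 1/17): the host opened box 3, so this case is ruled out; weight (1/17)·0 = 0.
If it is in box 4 (prior 2/17): the host has 4 equally likely choices, so probability 1/4; weight (2/17)·(1/4) = 1/34.
The weights sum to 31/102.
So P(the gold coin in box 4 | the host opened box 3) = (1/34) / (31/102) = 3/31.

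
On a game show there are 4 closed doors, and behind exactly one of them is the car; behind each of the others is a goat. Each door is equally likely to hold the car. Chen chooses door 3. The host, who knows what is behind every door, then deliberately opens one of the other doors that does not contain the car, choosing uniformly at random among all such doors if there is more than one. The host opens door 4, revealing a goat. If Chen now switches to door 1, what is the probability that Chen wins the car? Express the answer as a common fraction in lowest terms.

Condition on the true location of the car.
If it is behind either of doors 1 and 2 (prior 1/4 each): the host has 2 equally likely choices, so probability 1/2; weight (1/4)·(1/2) = 1/8 each.
If it is behind door 3 (prior 1/4): the host has 3 equally likely choices, so probability 1/3; weight (1/4)·(1/3) = 1/12.
If it is behind door 4 (prior 1/4): the host opened door 4, so this case is ruled out; weight (1/4)·0 = 0.
The weights sum to 1/3.
So P(the car behind door 1 | the host opened door 4) = (1/8) / (1/3) = 3/8.

3/8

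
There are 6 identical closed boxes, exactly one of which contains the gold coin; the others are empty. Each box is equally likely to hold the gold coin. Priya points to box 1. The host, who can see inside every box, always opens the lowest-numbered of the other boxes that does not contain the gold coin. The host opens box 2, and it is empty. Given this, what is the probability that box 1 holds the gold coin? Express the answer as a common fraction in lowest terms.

1/5

Apply Bayes' rule, conditioning on where the gold coin actually is.
If it is in any of boxes 1, 3, 4, 5, and 6 (prior 1/6 each): box 2 is the lowest-numbered option available, probability 1; weight (1/6)·1 = 1/6 each.
If it is in box 2 (prior 1/6): the host opened box 2, so this case is ruled out; weight (1/6)·0 = 0.
The weights sum to 5/6.
So P(the gold coin in box 1 | the host opened box 2) = (1/6) / (5/6) = 1/5.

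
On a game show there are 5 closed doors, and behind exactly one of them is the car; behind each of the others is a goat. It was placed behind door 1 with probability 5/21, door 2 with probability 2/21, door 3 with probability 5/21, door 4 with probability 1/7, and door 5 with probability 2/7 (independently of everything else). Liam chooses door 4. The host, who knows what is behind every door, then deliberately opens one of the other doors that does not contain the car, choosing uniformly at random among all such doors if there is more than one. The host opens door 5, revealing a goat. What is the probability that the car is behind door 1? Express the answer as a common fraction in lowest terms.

20/57

Apply Bayes' rule, conditioning on where the car actually is.
If it is behind either of doors 1 and 3 (prior 5/21 each): the host has 3 equally likely choices, so probability 1/3; weight (5/21)·(1/3) = 5/63 each.
If it is behind door 2 (prior 2/21): the host has 3 equally likely choices, so probability 1/3; weight (2/21)·(1/3) = 2/63.
If it is behind door 4 (prior 1/7): the host has 4 equally likely choices, so probability 1/4; weight (1/7)·(1/4) = 1/28.
If it is behind door 5 (prior 2/7): the host opened door 5, so this case is ruled out; weight (2/7)·0 = 0.
The weights sum to 19/84.
So P(the car behind door 1 | the host opened door 5) = (5/63) / (19/84) = 20/57.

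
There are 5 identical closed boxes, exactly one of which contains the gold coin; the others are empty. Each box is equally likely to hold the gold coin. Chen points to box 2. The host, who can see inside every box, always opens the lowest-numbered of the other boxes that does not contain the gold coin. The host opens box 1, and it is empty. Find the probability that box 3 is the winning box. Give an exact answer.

Consider each possible location of the gold coin in turn.
If it is in box 1 (prior 1/5): the host opened box 1, so this case is ruled out; weight (1/5)·0 = 0.
If it is in any of boxes 2, 3, 4, and 5 (prior 1/5 each): box 1 is the lowest-numbered option available, probability 1; weight (1/5)·1 = 1/5 each.
The weights sum to 4/5.
So P(the gold coin in box 3 | the host opened box 1) = (1/5) / (4/5) = 1/4.

1/4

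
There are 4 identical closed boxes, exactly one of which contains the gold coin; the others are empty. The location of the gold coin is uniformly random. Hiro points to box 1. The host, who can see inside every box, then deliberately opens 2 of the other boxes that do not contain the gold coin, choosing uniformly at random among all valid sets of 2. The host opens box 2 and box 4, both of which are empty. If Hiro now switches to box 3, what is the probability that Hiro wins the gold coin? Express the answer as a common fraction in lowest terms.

Condition on the true location of the gold coin.
If it is in box 1 (prior 1/4): the host has 3 equally likely choices, so probability 1/3; weight (1/4)·(1/3) = 1/12.
If it is in either of boxes 2 and 4 (prior 1/4 each): that box was opened and seen not to hold the prize — ruled out; weight (1/4)·0 = 0 each.
If it is in box 3 (prior 1/4): the host has no choice, probability 1; weight (1/4)·1 = 1/4.
The weights sum to 1/3.
So P(the gold coin in box 3 | the host opened box 2 and box 4) = (1/4) / (1/3) = 3/4.

3/4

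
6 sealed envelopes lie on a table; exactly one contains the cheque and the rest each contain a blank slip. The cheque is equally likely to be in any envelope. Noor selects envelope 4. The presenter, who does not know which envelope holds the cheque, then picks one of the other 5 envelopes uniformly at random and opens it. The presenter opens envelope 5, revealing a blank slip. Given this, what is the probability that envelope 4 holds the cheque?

Apply Bayes' rule, conditioning on where the cheque actually is.
If it is in any of envelopes 1, 2, 3, 4, and 6 (prior 1/6 each): the presenter picks envelope 5 with probability 1/5 regardless, and it is not the prize; weight (1/6)·(1/5) = 1/30 each.
If it is in envelope 5 (prior 1/6): the presenter opened envelope 5, so this case is ruled out; weight (1/6)·0 = 0.
The weights sum to 1/6.
So P(the cheque in envelope 4 | the presenter opened envelope 5) = (1/30) / (1/6) = 1/5.

1/5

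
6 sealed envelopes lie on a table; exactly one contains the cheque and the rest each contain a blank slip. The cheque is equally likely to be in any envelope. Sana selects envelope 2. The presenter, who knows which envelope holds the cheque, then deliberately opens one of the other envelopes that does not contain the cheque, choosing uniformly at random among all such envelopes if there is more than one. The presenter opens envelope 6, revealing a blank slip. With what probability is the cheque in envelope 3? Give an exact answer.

5/24

Condition on the true location of the cheque.
If it is in any of envelopes 1, 3, 4, and 5 (prior 1/6 each): the presenter has 4 equally likely choices, so probability 1/4; weight (1/6)·(1/4) = 1/24 each.
If it is in envelope 2 (prior 1/6): the presenter has 5 equally likely choices, so probability 1/5; weight (1/6)·(1/5) = 1/30.
If it is in envelope 6 (prior 1/6): the presenter opened envelope 6, so this case is ruled out; weight (1/6)·0 = 0.
The weights sum to 1/5.
So P(the cheque in envelope 3 | the presenter opened envelope 6) = (1/24) / (1/5) = 5/24.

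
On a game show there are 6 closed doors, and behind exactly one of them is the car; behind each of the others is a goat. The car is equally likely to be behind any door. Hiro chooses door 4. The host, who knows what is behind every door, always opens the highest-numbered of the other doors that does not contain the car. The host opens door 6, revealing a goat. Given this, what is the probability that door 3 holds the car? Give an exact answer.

1/5

Consider each possible location of the car in turn.
If it is behind any of doors 1, 2, 3, 4, and 5 (prior 1/6 each): door 6 is the highest-numbered option available, probability 1; weight (1/6)·1 = 1/6 each.
If it is behind door 6 (prior 1/6): the host opened door 6, so this case is ruled out; weight (1/6)·0 = 0.
The weights sum to 5/6.
So P(the car behind door 3 | the host opened door 6) = (1/6) / (5/6) = 1/5.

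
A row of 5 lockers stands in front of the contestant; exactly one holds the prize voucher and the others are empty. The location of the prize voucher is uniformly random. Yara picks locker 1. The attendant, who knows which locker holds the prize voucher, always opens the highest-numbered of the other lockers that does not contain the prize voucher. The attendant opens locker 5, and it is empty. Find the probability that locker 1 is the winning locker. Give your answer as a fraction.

Apply Bayes' rule, conditioning on where the prize voucher actually is.
If it is in any of lockers 1, 2, 3, and 4 (prior 1/5 each): locker 5 is the highest-numbered option available, probability 1; weight (1/5)·1 = 1/5 each.
If it is in locker 5 (prior 1/5): the attendant opened locker 5, so this case is ruled out; weight (1/5)·0 = 0.
The weights sum to 4/5.
So P(the prize voucher in locker 1 | the attendant opened locker 5) = (1/5) / (4/5) = 1/4.

1/4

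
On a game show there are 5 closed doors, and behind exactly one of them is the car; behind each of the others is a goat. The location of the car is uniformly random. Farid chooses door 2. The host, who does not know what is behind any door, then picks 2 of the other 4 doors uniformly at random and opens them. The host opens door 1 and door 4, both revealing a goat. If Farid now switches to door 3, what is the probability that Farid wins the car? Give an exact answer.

1/3

Because the host chose which doors to open without knowing where the car is, the choice is independent of the prize location. Learning that none of the 2 opened doors holds the car simply rules out those 2 locations and leaves the remaining 3 doors still equally likely by symmetry.
So P(the car behind door 3) = 1/3.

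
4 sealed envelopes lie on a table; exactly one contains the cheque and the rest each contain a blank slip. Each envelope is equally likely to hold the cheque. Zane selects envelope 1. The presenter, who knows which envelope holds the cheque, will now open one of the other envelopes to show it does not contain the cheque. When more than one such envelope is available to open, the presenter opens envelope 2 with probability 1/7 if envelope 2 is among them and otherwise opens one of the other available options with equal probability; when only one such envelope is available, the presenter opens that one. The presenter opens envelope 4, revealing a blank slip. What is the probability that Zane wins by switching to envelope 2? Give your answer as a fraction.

7/25

Condition on the true location of the cheque.
If it is in envelope 1 (prior 1/4): envelope 2 is available but not opened; envelope 4 gets probability (1 − 1/7)/2 = 3/7; weight (1/4)·(3/7) = 3/28.
If it is in envelope 2 (prior 1/4): envelope 2 holds the prize so is unavailable; the presenter chooses uniformly among the 2 others, probability 1/2; weight (1/4)·(1/2) = 1/8.
If it is in envelope 3 (prior 1/4): envelope 2 is available but not opened, probability 6/7; weight (1/4)·(6/7) = 3/14.
If it is in envelope 4 (prior 1/4): the presenter opened envelope 4, so this case is ruled out; weight (1/4)·0 = 0.
The weights sum to 25/56.
So P(the cheque in envelope 2 | the presenter opened envelope 4) = (1/8) / (25/56) = 7/25.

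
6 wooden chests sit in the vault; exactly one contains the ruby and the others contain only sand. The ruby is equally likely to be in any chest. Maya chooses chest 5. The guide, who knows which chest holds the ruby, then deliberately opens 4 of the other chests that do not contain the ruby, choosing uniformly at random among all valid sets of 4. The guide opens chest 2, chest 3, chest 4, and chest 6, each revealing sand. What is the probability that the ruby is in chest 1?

Apply Bayes' rule, conditioning on where the ruby actually is.
If it is in chest 1 (prior 1/6): the guide has no choice, probability 1; weight (1/6)·1 = 1/6.
If it is in any of chests 2, 3, 4, and 6 (prior 1/6 each): that chest was opened and seen not to hold the prize — ruled out; weight (1/6)·0 = 0 each.
If it is in chest 5 (prior 1/6): the guide has 5 equally likely choices, so probability 1/5; weight (1/6)·(1/5) = 1/30.
The weights sum to 1/5.
So P(the ruby in chest 1 | the guide opened chest 2, chest 3, chest 4, and chest 6) = (1/6) / (1/5) = 5/6.

5/6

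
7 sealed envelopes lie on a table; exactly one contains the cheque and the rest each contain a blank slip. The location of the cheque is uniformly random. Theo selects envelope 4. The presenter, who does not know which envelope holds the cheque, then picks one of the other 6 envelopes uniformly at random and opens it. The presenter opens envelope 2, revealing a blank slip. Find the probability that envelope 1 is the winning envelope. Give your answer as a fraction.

Apply Bayes' rule, conditioning on where the cheque actually is.
If it is in any of envelopes 1, 3, 4, 5, 6, and 7 (prior 1/7 each): the presenter picks envelope 2 with probability 1/6 regardless, and it is not the prize; weight (1/7)·(1/6) = 1/42 each.
If it is in envelope 2 (prior 1/7): the presenter opened envelope 2, so this case is ruled out; weight (1/7)·0 = 0.
The weights sum to 1/7.
So P(the cheque in envelope 1 | the presenter opened envelope 2) = (1/42) / (1/7) = 1/6.

1/6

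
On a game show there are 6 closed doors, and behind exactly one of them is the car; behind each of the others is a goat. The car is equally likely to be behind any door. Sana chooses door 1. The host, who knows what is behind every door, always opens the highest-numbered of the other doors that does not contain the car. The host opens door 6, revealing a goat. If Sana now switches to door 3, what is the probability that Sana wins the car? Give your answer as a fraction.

1/5

Condition on the true location of the car.
If it is behind any of doors 1, 2, 3, 4, and 5 (prior 1/6 each): door 6 is the highest-numbered option available, probability 1; weight (1/6)·1 = 1/6 each.
If it is behind door 6 (prior 1/6): the host opened door 6, so this case is ruled out; weight (1/6)·0 = 0.
The weights sum to 5/6.
So P(the car behind door 3 | the host opened door 6) = (1/6) / (5/6) = 1/5.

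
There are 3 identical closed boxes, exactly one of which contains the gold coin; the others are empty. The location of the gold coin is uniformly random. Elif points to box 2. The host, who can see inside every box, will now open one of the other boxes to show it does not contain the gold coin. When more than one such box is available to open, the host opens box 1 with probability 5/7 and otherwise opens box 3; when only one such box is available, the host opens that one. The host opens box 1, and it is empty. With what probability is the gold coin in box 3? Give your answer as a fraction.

Condition on the true location of the gold coin.
If it is in box 1 (prior 1/3): the host opened box 1, so this case is ruled out; weight (1/3)·0 = 0.
If it is in box 2 (prior 1/3): box 1 is available, opened with probability 5/7; weight (1/3)·(5/7) = 5/21.
If it is in box 3 (prior 1/3): only box 1 is available, probability 1; weight (1/3)·1 = 1/3.
The weights sum to 4/7.
So P(the gold coin in box 3 | the host opened box 1) = (1/3) / (4/7) = 7/12.

7/12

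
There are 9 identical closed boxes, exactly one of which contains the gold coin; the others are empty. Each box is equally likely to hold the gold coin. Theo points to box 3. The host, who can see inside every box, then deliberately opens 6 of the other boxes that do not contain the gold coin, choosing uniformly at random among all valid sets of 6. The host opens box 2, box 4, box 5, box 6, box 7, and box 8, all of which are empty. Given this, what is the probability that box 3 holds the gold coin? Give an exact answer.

Consider each possible location of the gold coin in turn.
If it is in either of boxes 1 and 9 (prior 1/9 each): the host has 7 equally likely choices, so probability 1/7; weight (1/9)·(1/7) = 1/63 each.
If it is in any of boxes 2, 4, 5, 6, 7, and 8 (prior 1/9 each): that box was opened and seen not to hold the prize — ruled out; weight (1/9)·0 = 0 each.
If it is in box 3 (prior 1/9): the host has 28 equally likely choices, so probability 1/28; weight (1/9)·(1/28) = 1/252.
The weights sum to 1/28.
So P(the gold coin in box 3 | the host opened box 2, box 4, box 5, box 6, box 7, and box 8) = (1/252) / (1/28) = 1/9.

1/9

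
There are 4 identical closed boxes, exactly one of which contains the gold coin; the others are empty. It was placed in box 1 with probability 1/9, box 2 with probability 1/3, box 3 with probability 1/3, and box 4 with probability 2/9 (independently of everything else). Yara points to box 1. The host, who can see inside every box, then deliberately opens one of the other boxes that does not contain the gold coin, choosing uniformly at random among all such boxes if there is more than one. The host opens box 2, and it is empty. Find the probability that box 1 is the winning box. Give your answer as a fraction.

Condition on the true location of the gold coin.
If it is in box 1 (prior 1/9): the host has 3 equally likely choices, so probability 1/3; weight (1/9)·(1/3) = 1/27.
If it is in box 2 (prior 1/3): the host opened box 2, so this case is ruled out; weight (1/3)·0 = 0.
If it is in box 3 (prior 1/3): the host has 2 equally likely choices, so probability 1/2; weight (1/3)·(1/2) = 1/6.
If it is in box 4 (prior 2/9): the host has 2 equally likely choices, so probability 1/2; weight (2/9)·(1/2) = 1/9.
The weights sum to 17/54.
So P(the gold coin in box 1 | the host opened box 2) = (1/27) / (17/54) = 2/17.

2/17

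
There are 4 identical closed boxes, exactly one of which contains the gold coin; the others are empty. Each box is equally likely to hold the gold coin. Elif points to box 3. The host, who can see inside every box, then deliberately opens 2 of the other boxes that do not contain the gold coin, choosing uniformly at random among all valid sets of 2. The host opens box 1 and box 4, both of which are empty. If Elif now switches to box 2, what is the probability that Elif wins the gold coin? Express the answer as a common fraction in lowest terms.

Apply Bayes' rule, conditioning on where the gold coin actually is.
If it is in either of boxes 1 and 4 (prior 1/4 each): that box was opened and seen not to hold the prize — ruled out; weight (1/4)·0 = 0 each.
If it is in box 2 (prior 1/4): the host has no choice, probability 1; weight (1/4)·1 = 1/4.
If it is in box 3 (prior 1/4): the host has 3 equally likely choices, so probability 1/3; weight (1/4)·(1/3) = 1/12.
The weights sum to 1/3.
So P(the gold coin in box 2 | the host opened box 1 and box 4) = (1/4) / (1/3) = 3/4.

3/4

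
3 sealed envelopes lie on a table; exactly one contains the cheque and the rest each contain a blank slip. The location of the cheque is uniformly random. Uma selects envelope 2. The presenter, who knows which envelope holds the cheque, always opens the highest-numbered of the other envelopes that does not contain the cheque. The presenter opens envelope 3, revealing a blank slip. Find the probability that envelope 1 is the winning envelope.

1/2

Consider each possible location of the cheque in turn.
If it is in either of envelopes 1 and 2 (prior 1/3 each): envelope 3 is the highest-numbered option available, probability 1; weight (1/3)·1 = 1/3 each.
If it is in envelope 3 (prior 1/3): the presenter opened envelope 3, so this case is ruled out; weight (1/3)·0 = 0.
The weights sum to 2/3.
So P(the cheque in envelope 1 | the presenter opened envelope 3) = (1/3) / (2/3) = 1/2.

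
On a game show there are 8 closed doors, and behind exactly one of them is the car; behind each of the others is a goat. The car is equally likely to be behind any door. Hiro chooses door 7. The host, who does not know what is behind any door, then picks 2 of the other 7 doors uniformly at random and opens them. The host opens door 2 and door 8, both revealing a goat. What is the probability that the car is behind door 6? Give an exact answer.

Because the host chose which doors to open without knowing where the car is, the choice is independent of the prize location. Learning that none of the 2 opened doors holds the car simply rules out those 2 locations and leaves the remaining 6 doors still equally likely by symmetry.
So P(the car behind door 6) = 1/6.

1/6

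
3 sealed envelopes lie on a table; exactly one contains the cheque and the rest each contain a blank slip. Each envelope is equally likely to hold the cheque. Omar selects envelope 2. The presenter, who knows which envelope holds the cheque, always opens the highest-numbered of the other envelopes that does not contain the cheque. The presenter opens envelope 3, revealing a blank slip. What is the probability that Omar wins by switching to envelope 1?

Condition on the true location of the cheque.
If it is in either of envelopes 1 and 2 (prior 1/3 each): envelope 3 is the highest-numbered option available, probability 1; weight (1/3)·1 = 1/3 each.
If it is in envelope 3 (prior 1/3): the presenter opened envelope 3, so this case is ruled out; weight (1/3)·0 = 0.
The weights sum to 2/3.
So P(the cheque in envelope 1 | the presenter opened envelope 3) = (1/3) / (2/3) = 1/2.

1/2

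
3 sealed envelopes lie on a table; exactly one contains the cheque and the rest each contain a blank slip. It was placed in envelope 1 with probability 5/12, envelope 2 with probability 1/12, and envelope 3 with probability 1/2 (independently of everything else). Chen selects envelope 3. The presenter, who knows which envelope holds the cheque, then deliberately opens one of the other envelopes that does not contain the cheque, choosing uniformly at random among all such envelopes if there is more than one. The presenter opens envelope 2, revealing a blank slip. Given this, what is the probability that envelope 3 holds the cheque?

3/8

Condition on the true location of the cheque.
If it is in envelope 1 (prior 5/12): the presenter has no choice, probability 1; weight (5/12)·1 = 5/12.
If it is in envelope 2 (prior 1/12): the presenter opened envelope 2, so this case is ruled out; weight (1/12)·0 = 0.
If it is in envelope 3 (prior 1/2): the presenter has 2 equally likely choices, so probability 1/2; weight (1/2)·(1/2) = 1/4.
The weights sum to 2/3.
So P(the cheque in envelope 3 | the presenter opened envelope 2) = (1/4) / (2/3) = 3/8.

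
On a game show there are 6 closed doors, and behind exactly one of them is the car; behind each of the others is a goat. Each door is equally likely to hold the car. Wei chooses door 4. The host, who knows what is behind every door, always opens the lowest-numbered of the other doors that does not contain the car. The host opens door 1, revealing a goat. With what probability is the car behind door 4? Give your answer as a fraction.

Consider each possible location of the car in turn.
If it is behind door 1 (prior 1/6): the host opened door 1, so this case is ruled out; weight (1/6)·0 = 0.
If it is behind any of doors 2, 3, 4, 5, and 6 (prior 1/6 each): door 1 is the lowest-numbered option available, probability 1; weight (1/6)·1 = 1/6 each.
The weights sum to 5/6.
So P(the car behind door 4 | the host opened door 1) = (1/6) / (5/6) = 1/5.

1/5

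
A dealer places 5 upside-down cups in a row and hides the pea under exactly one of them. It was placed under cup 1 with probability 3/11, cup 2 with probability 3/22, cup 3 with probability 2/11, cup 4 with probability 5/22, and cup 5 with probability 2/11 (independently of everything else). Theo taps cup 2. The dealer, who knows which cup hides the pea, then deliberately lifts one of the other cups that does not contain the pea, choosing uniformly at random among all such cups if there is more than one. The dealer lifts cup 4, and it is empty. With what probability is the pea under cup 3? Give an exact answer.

16/65

Consider each possible location of the pea in turn.
If it is under cup 1 (prior 3/11): the dealer has 3 equally likely choices, so probability 1/3; weight (3/11)·(1/3) = 1/11.
If it is under cup 2 (prior 3/22): the dealer has 4 equally likely choices, so probability 1/4; weight (3/22)·(1/4) = 3/88.
If it is under either of cups 3 and 5 (prior 2/11 each): the dealer has 3 equally likely choices, so probability 1/3; weight (2/11)·(1/3) = 2/33 each.
If it is under cup 4 (prior 5/22): the dealer opened cup 4, so this case is ruled out; weight (5/22)·0 = 0.
The weights sum to 65/264.
So P(the pea under cup 3 | the dealer opened cup 4) = (2/33) / (65/264) = 16/65.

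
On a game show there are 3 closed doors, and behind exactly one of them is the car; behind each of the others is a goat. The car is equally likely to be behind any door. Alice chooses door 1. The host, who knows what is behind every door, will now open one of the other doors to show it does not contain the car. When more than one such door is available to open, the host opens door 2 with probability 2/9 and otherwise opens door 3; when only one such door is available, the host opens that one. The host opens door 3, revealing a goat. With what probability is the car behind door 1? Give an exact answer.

7/16

Condition on the true location of the car.
If it is behind door 1 (prior 1/3): door 2 is available but not opened, probability 7/9; weight (1/3)·(7/9) = 7/27.
If it is behind door 2 (prior 1/3): only door 3 is available, probability 1; weight (1/3)·1 = 1/3.
If it is behind door 3 (prior 1/3): the host opened door 3, so this case is ruled out; weight (1/3)·0 = 0.
The weights sum to 16/27.
So P(the car behind door 1 | the host opened door 3) = (7/27) / (16/27) = 7/16.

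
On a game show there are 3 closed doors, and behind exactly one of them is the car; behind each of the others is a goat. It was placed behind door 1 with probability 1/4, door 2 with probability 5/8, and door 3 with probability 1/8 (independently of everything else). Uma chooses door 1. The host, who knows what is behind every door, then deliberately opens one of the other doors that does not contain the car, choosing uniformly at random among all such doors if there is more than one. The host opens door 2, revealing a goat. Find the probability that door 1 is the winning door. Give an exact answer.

Condition on the true location of the car.
If it is behind door 1 (prior 1/4): the host has 2 equally likely choices, so probability 1/2; weight (1/4)·(1/2) = 1/8.
If it is behind door 2 (prior 5/8): the host opened door 2, so this case is ruled out; weight (5/8)·0 = 0.
If it is behind door 3 (prior 1/8): the host has no choice, probability 1; weight (1/8)·1 = 1/8.
The weights sum to 1/4.
So P(the car behind door 1 | the host opened door 2) = (1/8) / (1/4) = 1/2.

1/2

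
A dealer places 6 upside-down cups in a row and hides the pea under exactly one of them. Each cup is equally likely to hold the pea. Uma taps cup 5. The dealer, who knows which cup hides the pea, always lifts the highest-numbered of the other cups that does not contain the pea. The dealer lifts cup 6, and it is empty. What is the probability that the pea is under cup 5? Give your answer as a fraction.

1/5

Consider each possible location of the pea in turn.
If it is under any of cups 1, 2, 3, 4, and 5 (prior 1/6 each): cup 6 is the highest-numbered option available, probability 1; weight (1/6)·1 = 1/6 each.
If it is under cup 6 (prior 1/6): the dealer opened cup 6, so this case is ruled out; weight (1/6)·0 = 0.
The weights sum to 5/6.
So P(the pea under cup 5 | the dealer opened cup 6) = (1/6) / (5/6) = 1/5.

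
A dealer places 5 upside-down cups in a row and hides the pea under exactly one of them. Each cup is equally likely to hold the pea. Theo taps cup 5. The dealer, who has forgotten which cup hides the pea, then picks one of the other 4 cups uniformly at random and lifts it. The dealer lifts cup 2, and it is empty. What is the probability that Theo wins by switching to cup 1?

1/4

Because the dealer chose which cup to lift without knowing where the pea is, the choice is independent of the prize location. Learning that cup 2 does not hold the pea simply rules out that one location and leaves the remaining 4 cups still equally likely by symmetry.
So P(the pea under cup 1) = 1/4.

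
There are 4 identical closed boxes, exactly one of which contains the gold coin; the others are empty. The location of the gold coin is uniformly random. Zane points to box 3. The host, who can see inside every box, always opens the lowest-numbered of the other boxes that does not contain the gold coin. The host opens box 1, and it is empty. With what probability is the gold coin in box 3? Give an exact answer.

1/3

Condition on the true location of the gold coin.
If it is in box 1 (prior 1/4): the host opened box 1, so this case is ruled out; weight (1/4)·0 = 0.
If it is in any of boxes 2, 3, and 4 (prior 1/4 each): box 1 is the lowest-numbered option available, probability 1; weight (1/4)·1 = 1/4 each.
The weights sum to 3/4.
So P(the gold coin in box 3 | the host opened box 1) = (1/4) / (3/4) = 1/3.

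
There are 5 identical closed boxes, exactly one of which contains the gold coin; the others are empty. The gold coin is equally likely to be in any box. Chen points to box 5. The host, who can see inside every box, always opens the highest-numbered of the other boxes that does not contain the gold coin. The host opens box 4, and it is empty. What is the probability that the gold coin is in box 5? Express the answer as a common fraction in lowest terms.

Apply Bayes' rule, conditioning on where the gold coin actually is.
If it is in any of boxes 1, 2, 3, and 5 (prior 1/5 each): box 4 is the highest-numbered option available, probability 1; weight (1/5)·1 = 1/5 each.
If it is in box 4 (prior 1/5): the host opened box 4, so this case is ruled out; weight (1/5)·0 = 0.
The weights sum to 4/5.
So P(the gold coin in box 5 | the host opened box 4) = (1/5) / (4/5) = 1/4.

1/4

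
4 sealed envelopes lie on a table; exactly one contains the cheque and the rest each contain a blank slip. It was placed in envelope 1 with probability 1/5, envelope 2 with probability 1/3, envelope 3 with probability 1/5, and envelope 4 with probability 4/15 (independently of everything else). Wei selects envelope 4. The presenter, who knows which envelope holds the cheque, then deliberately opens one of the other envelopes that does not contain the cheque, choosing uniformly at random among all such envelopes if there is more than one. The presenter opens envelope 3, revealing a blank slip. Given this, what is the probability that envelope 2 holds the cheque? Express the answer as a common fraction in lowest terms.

15/32

Consider each possible location of the cheque in turn.
If it is in envelope 1 (prior 1/5): the presenter has 2 equally likely choices, so probability 1/2; weight (1/5)·(1/2) = 1/10.
If it is in envelope 2 (prior 1/3): the presenter has 2 equally likely choices, so probability 1/2; weight (1/3)·(1/2) = 1/6.
If it is in envelope 3 (prior 1/5): the presenter opened envelope 3, so this case is ruled out; weight (1/5)·0 = 0.
If it is in envelope 4 (prior 4/15): the presenter has 3 equally likely choices, so probability 1/3; weight (4/15)·(1/3) = 4/45.
The weights sum to 16/45.
So P(the cheque in envelope 2 | the presenter opened envelope 3) = (1/6) / (16/45) = 15/32.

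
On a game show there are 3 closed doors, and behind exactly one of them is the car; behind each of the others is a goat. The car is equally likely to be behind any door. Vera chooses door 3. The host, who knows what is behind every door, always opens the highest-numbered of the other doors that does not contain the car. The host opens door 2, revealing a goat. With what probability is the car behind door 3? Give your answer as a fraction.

1/2

Condition on the true location of the car.
If it is behind either of doors 1 and 3 (prior 1/3 each): door 2 is the highest-numbered option available, probability 1; weight (1/3)·1 = 1/3 each.
If it is behind door 2 (prior 1/3): the host opened door 2, so this case is ruled out; weight (1/3)·0 = 0.
The weights sum to 2/3.
So P(the car behind door 3 | the host opened door 2) = (1/3) / (2/3) = 1/2.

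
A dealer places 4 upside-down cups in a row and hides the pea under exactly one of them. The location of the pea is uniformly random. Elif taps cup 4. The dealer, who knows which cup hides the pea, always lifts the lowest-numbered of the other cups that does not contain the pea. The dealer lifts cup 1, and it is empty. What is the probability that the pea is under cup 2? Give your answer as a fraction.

Condition on the true location of the pea.
If it is under cup 1 (prior 1/4): the dealer opened cup 1, so this case is ruled out; weight (1/4)·0 = 0.
If it is under any of cups 2, 3, and 4 (prior 1/4 each): cup 1 is the lowest-numbered option available, probability 1; weight (1/4)·1 = 1/4 each.
The weights sum to 3/4.
So P(the pea under cup 2 | the dealer opened cup 1) = (1/4) / (3/4) = 1/3.

1/3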